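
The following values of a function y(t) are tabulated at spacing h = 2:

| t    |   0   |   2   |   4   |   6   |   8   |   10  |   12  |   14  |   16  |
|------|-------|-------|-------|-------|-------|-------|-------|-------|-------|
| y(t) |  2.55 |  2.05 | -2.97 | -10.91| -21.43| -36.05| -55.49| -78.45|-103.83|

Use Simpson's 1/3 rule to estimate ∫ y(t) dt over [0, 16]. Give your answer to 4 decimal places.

-503.0000

h = 2, n = 8.
(h/3)·[y₀ + 4y₁ + 2y₂ + 4y₃ + 2y₄ + 4y₅ + 2y₆ + 4y₇ + y₈] = 0.666667·(-754.50) = -503.0000.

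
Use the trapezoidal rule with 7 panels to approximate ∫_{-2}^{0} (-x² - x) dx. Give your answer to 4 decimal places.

h = (0 − (-2))/7 = 0.285714.
Nodes x₀,…,x₇ = -2, -1.714286, -1.428571, -1.142857, -0.857143, -0.571429, -0.285714, 0.
f(x) = -x² - x: f₀=-2, f₁=-1.224490, f₂=-0.612245, f₃=-0.163265, f₄=0.122449, f₅=0.244898, f₆=0.204082, f₇=0.
(h/2)·[f₀ + 2f₁ + 2f₂ + 2f₃ + 2f₄ + 2f₅ + 2f₆ + f₇] = 0.142857·(-4.857143) = -0.6939.

-0.6939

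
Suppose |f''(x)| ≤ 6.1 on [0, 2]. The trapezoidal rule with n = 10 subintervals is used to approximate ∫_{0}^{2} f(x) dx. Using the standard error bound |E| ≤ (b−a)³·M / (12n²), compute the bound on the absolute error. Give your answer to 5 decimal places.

0.04067

|E| ≤ (2)³·6.1 / (12·10²) = 48.8/1200 = 0.04067.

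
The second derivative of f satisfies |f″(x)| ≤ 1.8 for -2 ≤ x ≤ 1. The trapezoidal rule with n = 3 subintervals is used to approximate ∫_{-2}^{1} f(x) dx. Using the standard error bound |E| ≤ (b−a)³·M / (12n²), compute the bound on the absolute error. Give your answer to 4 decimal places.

|E| ≤ (3)³·1.8 / (12·3²) = 48.6/108 = 0.4500.

0.4500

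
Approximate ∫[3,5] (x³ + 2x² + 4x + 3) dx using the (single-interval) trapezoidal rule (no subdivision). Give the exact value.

258

T = (b−a)/2 · [f(3) + f(5)] = 1·[60 + 198] = 258.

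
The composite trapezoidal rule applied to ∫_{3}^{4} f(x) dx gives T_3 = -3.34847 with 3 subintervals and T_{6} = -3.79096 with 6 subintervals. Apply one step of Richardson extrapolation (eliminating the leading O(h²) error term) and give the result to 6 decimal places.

R = (4·T_{6} − T_3) / 3 = (4·(-3.79096) − (-3.34847))/3 = (-11.81537)/3 = -3.938457.

-3.938457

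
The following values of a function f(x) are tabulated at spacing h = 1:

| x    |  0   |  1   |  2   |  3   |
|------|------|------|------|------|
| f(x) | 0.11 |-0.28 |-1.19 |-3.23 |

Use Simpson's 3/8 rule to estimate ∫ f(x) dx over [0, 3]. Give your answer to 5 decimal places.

-2.82375

h = 1, n = 3.
(3h/8)·[y₀ + 3y₁ + 3y₂ + y₃] = 0.375·(-7.53) = -2.82375.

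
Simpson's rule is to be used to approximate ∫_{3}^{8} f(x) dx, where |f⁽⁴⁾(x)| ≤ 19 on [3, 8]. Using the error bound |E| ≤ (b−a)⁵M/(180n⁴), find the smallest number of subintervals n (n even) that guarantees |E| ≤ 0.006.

16

Need 59375/(180n⁴) ≤ 0.006.
n⁴ ≥ 59375/(180·0.006) = 54976.9 ⇒ n ≥ 15.3125, so the smallest even n is 16. (n must be even for Simpson's rule.)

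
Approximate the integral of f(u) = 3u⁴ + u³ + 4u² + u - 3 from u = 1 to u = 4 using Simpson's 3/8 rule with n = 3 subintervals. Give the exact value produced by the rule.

h = (4 − 1)/3 = 1.
Nodes u₀,…,u₃ = 1, 2, 3, 4.
f(u) = 3u⁴ + u³ + 4u² + u - 3: f₀=6, f₁=71, f₂=306, f₃=897.
(3h/8)·[f₀ + 3f₁ + 3f₂ + f₃] = 0.375·(2034) = 762.75.

762.75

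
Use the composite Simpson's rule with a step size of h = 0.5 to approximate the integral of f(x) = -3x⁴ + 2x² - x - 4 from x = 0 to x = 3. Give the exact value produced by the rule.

-144.375

h = (3 − 0)/6 = 0.5.
Nodes x₀,…,x₆ = 0, 0.5, 1, 1.5, 2, 2.5, 3.
f(x) = -3x⁴ + 2x² - x - 4: f₀=-4, f₁=-4.1875, f₂=-6, f₃=-16.1875, f₄=-46, f₅=-111.1875, f₆=-232.
(h/3)·[f₀ + 4f₁ + 2f₂ + 4f₃ + 2f₄ + 4f₅ + f₆] = 0.166667·(-866.25) = -144.375.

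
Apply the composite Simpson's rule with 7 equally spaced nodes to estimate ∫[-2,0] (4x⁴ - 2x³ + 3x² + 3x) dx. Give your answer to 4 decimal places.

35.6132

h = (0 − (-2))/6 = 0.333333.
Nodes x₀,…,x₆ = -2, -1.666667, -1.333333, -1, -0.666667, -0.333333, 0.
f(x) = 4x⁴ - 2x³ + 3x² + 3x: f₀=86, f₁=43.456790, f₂=18.716049, f₃=6, f₄=0.716049, f₅=-0.543210, f₆=0.
(h/3)·[f₀ + 4f₁ + 2f₂ + 4f₃ + 2f₄ + 4f₅ + f₆] = 0.111111·(320.518519) = 35.6132.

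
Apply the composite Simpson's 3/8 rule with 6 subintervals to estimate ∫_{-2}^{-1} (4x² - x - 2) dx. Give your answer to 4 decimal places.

h = (-1 − (-2))/6 = 0.166667.
Nodes x₀,…,x₆ = -2, -1.833333, -1.666667, -1.5, -1.333333, -1.166667, -1.
f(x) = 4x² - x - 2: f₀=16, f₁=13.277778, f₂=10.777778, f₃=8.5, f₄=6.444444, f₅=4.611111, f₆=3.
(3h/8)·[f₀ + 3f₁ + 3f₂ + 2f₃ + 3f₄ + 3f₅ + f₆] = 0.0625·(141.333333) = 8.8333.

8.8333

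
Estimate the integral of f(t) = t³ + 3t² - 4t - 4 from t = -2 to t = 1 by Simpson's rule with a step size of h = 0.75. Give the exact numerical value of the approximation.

-0.75

h = (1 − (-2))/4 = 0.75.
Nodes t₀,…,t₄ = -2, -1.25, -0.5, 0.25, 1.
f(t) = t³ + 3t² - 4t - 4: f₀=8, f₁=3.734375, f₂=-1.375, f₃=-4.796875, f₄=-4.
(h/3)·[f₀ + 4f₁ + 2f₂ + 4f₃ + f₄] = 0.25·(-3) = -0.75.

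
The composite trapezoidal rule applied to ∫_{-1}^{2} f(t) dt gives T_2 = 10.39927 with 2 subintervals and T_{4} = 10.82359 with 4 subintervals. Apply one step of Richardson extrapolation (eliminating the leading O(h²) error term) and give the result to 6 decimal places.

R = (4·T_{4} − T_2) / 3 = (4·10.82359 − 10.39927)/3 = (32.89509)/3 = 10.965030.

10.965030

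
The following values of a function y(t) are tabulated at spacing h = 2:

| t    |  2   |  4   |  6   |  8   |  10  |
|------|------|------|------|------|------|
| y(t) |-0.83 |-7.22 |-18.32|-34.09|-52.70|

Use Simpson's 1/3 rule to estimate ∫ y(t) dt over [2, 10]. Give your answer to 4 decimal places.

h = 2, n = 4.
(h/3)·[y₀ + 4y₁ + 2y₂ + 4y₃ + y₄] = 0.666667·(-255.41) = -170.2733.

-170.2733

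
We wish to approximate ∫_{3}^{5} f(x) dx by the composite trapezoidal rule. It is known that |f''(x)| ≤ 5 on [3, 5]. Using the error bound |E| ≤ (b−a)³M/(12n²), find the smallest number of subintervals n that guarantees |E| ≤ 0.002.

41

Need 40/(12n²) ≤ 0.002.
n² ≥ 40/(12·0.002) = 1666.67 ⇒ n ≥ 40.8248, so the smallest n is 41.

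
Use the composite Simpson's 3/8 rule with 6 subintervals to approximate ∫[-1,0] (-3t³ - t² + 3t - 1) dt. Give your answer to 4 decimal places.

h = (0 − (-1))/6 = 0.166667.
Nodes t₀,…,t₆ = -1, -0.833333, -0.666667, -0.5, -0.333333, -0.166667, 0.
f(t) = -3t³ - t² + 3t - 1: f₀=-2, f₁=-2.458333, f₂=-2.555556, f₃=-2.375, f₄=-2, f₅=-1.513889, f₆=-1.
(3h/8)·[f₀ + 3f₁ + 3f₂ + 2f₃ + 3f₄ + 3f₅ + f₆] = 0.0625·(-33.333333) = -2.0833.

-2.0833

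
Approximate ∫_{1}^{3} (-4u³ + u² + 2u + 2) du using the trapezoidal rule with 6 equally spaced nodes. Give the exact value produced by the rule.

-60.56

h = (3 − 1)/5 = 0.4.
Nodes u₀,…,u₅ = 1, 1.4, 1.8, 2.2, 2.6, 3.
f(u) = -4u³ + u² + 2u + 2: f₀=1, f₁=-4.216, f₂=-14.488, f₃=-31.352, f₄=-56.344, f₅=-91.
(h/2)·[f₀ + 2f₁ + 2f₂ + 2f₃ + 2f₄ + f₅] = 0.2·(-302.8) = -60.56.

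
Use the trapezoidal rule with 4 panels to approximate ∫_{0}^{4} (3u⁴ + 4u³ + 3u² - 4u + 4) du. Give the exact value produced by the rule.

1000

h = (4 − 0)/4 = 1.
Nodes u₀,…,u₄ = 0, 1, 2, 3, 4.
f(u) = 3u⁴ + 4u³ + 3u² - 4u + 4: f₀=4, f₁=10, f₂=88, f₃=370, f₄=1060.
(h/2)·[f₀ + 2f₁ + 2f₂ + 2f₃ + f₄] = 0.5·(2000) = 1000.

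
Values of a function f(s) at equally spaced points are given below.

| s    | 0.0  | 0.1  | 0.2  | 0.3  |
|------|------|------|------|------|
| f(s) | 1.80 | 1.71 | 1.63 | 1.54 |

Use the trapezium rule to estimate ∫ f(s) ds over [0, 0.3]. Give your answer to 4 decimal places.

h = 0.1, n = 3.
(h/2)·[y₀ + 2y₁ + 2y₂ + y₃] = 0.05·(10.02) = 0.5010.

0.5010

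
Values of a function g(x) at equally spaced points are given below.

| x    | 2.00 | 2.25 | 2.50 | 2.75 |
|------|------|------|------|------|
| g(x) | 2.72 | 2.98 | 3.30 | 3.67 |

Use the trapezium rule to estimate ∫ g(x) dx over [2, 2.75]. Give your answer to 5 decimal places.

2.36875

h = 0.25, n = 3.
(h/2)·[y₀ + 2y₁ + 2y₂ + y₃] = 0.125·(18.95) = 2.36875.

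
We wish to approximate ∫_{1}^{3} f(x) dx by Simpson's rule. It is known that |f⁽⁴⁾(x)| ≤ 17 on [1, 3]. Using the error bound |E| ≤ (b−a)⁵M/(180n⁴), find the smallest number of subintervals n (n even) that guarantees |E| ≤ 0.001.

Need 544/(180n⁴) ≤ 0.001.
n⁴ ≥ 544/(180·0.001) = 3022.22 ⇒ n ≥ 7.4145, so the smallest even n is 8. (n must be even for Simpson's rule.)

8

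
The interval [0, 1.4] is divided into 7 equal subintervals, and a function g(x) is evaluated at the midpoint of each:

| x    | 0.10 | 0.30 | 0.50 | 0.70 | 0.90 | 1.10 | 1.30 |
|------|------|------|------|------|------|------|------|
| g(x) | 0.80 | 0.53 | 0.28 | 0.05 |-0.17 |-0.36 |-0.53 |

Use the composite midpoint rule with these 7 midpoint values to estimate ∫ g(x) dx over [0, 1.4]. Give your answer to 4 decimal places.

0.1200

h = 0.2, n = 7.
h·[y(m₁) + y(m₂) + y(m₃) + y(m₄) + y(m₅) + y(m₆) + y(m₇)] = 0.2·(0.60) = 0.1200.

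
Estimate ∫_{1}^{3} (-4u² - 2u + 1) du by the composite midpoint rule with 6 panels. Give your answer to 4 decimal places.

-40.5926

h = (3 − 1)/6 = 0.333333.
Midpoints m₁,…,m₆ = 1.166667, 1.5, 1.833333, 2.166667, 2.5, 2.833333.
f(m₁)=-6.777778, f(m₂)=-11, f(m₃)=-16.111111, f(m₄)=-22.111111, f(m₅)=-29, f(m₆)=-36.777778.
h·[f(m₁) + f(m₂) + f(m₃) + f(m₄) + f(m₅) + f(m₆)] = 0.333333·(-121.777778) = -40.5926.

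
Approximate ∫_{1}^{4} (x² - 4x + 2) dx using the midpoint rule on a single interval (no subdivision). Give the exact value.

M = (b−a)·f(2.5) = 3·(-1.75) = -5.25.

-5.25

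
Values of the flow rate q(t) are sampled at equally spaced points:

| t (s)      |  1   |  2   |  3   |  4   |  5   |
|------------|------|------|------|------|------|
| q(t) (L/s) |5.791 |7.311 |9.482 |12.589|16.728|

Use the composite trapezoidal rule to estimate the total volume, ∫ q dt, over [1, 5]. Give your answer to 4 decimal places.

40.6415

h = 1, n = 4.
(h/2)·[y₀ + 2y₁ + 2y₂ + 2y₃ + y₄] = 0.5·(81.283) = 40.6415.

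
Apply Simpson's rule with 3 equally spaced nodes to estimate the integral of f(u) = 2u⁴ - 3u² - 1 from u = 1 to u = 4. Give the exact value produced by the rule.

h = (4 − 1)/2 = 1.5.
Nodes u₀,…,u₂ = 1, 2.5, 4.
f(u) = 2u⁴ - 3u² - 1: f₀=-2, f₁=58.375, f₂=463.
(h/3)·[f₀ + 4f₁ + f₂] = 0.5·(694.5) = 347.25.

347.25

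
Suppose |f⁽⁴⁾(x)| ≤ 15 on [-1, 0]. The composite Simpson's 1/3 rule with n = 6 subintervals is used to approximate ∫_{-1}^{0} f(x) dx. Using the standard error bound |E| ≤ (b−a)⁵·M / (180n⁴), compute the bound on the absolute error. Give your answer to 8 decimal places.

0.00006430

|E| ≤ (1)⁵·15 / (180·6⁴) = 15/233280 = 0.00006430.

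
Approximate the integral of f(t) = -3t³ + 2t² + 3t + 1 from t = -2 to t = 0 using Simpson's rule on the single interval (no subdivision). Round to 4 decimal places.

13.3333

S = (b−a)/6 · [f(-2) + 4f(-1) + f(0)] = 0.333333·[27 + 4·3 + 1] = 13.3333.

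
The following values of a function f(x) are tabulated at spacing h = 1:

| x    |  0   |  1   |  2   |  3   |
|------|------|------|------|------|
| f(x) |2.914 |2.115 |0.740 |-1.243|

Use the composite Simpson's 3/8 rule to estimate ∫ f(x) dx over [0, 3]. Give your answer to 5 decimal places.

h = 1, n = 3.
(3h/8)·[y₀ + 3y₁ + 3y₂ + y₃] = 0.375·(10.236) = 3.83850.

3.83850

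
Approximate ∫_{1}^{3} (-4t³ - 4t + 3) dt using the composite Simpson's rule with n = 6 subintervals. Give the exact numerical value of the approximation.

-90

h = (3 − 1)/6 = 0.333333.
Nodes t₀,…,t₆ = 1, 1.333333, 1.666667, 2, 2.333333, 2.666667, 3.
f(t) = -4t³ - 4t + 3: f₀=-5, f₁=-11.814815, f₂=-22.185185, f₃=-37, f₄=-57.148148, f₅=-83.518519, f₆=-117.
(h/3)·[f₀ + 4f₁ + 2f₂ + 4f₃ + 2f₄ + 4f₅ + f₆] = 0.111111·(-810) = -90.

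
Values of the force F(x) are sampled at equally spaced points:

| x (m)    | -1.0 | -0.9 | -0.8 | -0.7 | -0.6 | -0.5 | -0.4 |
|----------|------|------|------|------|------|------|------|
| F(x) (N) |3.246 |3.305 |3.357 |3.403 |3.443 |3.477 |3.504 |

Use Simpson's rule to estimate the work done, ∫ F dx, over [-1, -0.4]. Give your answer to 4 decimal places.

2.0363

h = 0.1, n = 6.
(h/3)·[y₀ + 4y₁ + 2y₂ + 4y₃ + 2y₄ + 4y₅ + y₆] = 0.033333·(61.090) = 2.0363.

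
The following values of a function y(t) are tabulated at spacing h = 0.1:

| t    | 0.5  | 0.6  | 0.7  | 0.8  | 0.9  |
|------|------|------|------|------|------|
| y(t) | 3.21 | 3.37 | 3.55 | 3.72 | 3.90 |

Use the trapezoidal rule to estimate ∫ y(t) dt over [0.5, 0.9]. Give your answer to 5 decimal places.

h = 0.1, n = 4.
(h/2)·[y₀ + 2y₁ + 2y₂ + 2y₃ + y₄] = 0.05·(28.39) = 1.41950.

1.41950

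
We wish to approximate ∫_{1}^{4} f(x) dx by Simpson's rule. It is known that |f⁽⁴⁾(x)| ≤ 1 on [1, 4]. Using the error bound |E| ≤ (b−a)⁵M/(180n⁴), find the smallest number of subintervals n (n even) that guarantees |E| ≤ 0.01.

Need 243/(180n⁴) ≤ 0.01.
n⁴ ≥ 243/(180·0.01) = 135 ⇒ n ≥ 3.4087, so the smallest even n is 4. (n must be even for Simpson's rule.)

4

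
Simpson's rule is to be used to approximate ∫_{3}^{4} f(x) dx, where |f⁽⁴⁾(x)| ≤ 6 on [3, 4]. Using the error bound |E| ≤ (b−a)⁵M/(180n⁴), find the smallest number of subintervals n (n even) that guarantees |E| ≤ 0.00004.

Need 6/(180n⁴) ≤ 0.00004.
n⁴ ≥ 6/(180·0.00004) = 833.333 ⇒ n ≥ 5.3728, so the smallest even n is 6. (n must be even for Simpson's rule.)

6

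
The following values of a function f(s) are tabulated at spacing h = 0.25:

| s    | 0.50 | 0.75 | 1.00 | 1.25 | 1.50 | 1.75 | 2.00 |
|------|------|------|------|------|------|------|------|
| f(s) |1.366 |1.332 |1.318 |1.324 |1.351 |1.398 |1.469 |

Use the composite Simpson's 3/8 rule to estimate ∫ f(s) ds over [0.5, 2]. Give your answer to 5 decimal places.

2.03250

h = 0.25, n = 6.
(3h/8)·[y₀ + 3y₁ + 3y₂ + 2y₃ + 3y₄ + 3y₅ + y₆] = 0.09375·(21.680) = 2.03250.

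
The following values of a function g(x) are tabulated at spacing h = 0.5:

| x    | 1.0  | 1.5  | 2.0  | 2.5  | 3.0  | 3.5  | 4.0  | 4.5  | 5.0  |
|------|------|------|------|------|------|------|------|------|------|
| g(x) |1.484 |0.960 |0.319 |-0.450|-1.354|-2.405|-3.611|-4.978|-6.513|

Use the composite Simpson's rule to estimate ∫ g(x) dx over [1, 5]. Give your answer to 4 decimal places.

h = 0.5, n = 8.
(h/3)·[y₀ + 4y₁ + 2y₂ + 4y₃ + 2y₄ + 4y₅ + 2y₆ + 4y₇ + y₈] = 0.166667·(-41.813) = -6.9688.

-6.9688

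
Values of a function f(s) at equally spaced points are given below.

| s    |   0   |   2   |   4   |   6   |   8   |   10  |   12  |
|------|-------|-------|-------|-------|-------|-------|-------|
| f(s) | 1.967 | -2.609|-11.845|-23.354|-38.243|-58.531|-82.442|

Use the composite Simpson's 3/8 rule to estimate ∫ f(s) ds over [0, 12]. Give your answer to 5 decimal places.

h = 2, n = 6.
(3h/8)·[y₀ + 3y₁ + 3y₂ + 2y₃ + 3y₄ + 3y₅ + y₆] = 0.75·(-460.867) = -345.65025.

-345.65025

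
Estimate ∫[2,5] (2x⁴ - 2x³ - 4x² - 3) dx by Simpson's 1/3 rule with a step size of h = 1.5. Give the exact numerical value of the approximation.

771.75

h = (5 − 2)/2 = 1.5.
Nodes x₀,…,x₂ = 2, 3.5, 5.
f(x) = 2x⁴ - 2x³ - 4x² - 3: f₀=-3, f₁=162.375, f₂=897.
(h/3)·[f₀ + 4f₁ + f₂] = 0.5·(1543.5) = 771.75.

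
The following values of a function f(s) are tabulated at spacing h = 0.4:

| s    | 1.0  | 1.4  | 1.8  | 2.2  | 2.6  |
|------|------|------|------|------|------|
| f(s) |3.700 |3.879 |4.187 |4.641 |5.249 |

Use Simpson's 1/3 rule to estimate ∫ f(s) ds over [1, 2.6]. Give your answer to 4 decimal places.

6.8537

h = 0.4, n = 4.
(h/3)·[y₀ + 4y₁ + 2y₂ + 4y₃ + y₄] = 0.133333·(51.403) = 6.8537.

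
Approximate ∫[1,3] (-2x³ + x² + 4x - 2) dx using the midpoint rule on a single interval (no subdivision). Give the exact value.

-12

M = (b−a)·f(2) = 2·(-6) = -12.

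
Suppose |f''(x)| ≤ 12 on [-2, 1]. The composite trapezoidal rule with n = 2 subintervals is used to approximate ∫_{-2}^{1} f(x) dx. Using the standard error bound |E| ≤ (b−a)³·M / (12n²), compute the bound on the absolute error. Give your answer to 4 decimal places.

6.7500

|E| ≤ (3)³·12 / (12·2²) = 324/48 = 6.7500.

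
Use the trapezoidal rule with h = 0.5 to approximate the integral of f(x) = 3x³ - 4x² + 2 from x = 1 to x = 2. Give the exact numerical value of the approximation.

h = (2 − 1)/2 = 0.5.
Nodes x₀,…,x₂ = 1, 1.5, 2.
f(x) = 3x³ - 4x² + 2: f₀=1, f₁=3.125, f₂=10.
(h/2)·[f₀ + 2f₁ + f₂] = 0.25·(17.25) = 4.3125.

4.3125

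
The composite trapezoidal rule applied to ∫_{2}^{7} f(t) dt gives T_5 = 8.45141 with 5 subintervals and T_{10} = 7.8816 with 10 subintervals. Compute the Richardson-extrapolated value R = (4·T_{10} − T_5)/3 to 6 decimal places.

7.691663

R = (4·T_{10} − T_5) / 3 = (4·7.8816 − 8.45141)/3 = (23.07499)/3 = 7.691663.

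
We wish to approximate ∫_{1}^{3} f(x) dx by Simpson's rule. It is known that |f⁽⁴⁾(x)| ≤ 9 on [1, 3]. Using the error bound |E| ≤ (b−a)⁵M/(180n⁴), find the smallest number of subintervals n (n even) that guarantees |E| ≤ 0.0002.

10

Need 288/(180n⁴) ≤ 0.0002.
n⁴ ≥ 288/(180·0.0002) = 8000 ⇒ n ≥ 9.4574, so the smallest even n is 10. (n must be even for Simpson's rule.)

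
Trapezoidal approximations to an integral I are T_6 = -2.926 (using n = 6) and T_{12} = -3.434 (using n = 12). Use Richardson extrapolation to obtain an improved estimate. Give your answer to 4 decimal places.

R = (4·T_{12} − T_6) / 3 = (4·(-3.434) − (-2.926))/3 = (-10.810)/3 = -3.6033.

-3.6033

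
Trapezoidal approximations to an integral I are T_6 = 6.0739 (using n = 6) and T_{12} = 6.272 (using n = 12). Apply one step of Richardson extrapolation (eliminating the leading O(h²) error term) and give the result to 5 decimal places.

R = (4·T_{12} − T_6) / 3 = (4·6.272 − 6.0739)/3 = (19.0141)/3 = 6.33803.

6.33803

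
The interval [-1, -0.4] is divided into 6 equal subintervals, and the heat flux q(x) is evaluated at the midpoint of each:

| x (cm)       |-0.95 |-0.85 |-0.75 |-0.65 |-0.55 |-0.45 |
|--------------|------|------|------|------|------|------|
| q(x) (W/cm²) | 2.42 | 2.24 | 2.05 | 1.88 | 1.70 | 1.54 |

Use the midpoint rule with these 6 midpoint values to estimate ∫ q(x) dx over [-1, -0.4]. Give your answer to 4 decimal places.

1.1830

h = 0.1, n = 6.
h·[y(m₁) + y(m₂) + y(m₃) + y(m₄) + y(m₅) + y(m₆)] = 0.1·(11.83) = 1.1830.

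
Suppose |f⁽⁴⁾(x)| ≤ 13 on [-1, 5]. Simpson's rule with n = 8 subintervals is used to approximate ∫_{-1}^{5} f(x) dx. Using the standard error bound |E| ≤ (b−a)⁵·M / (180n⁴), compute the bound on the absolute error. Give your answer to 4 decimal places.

|E| ≤ (6)⁵·13 / (180·8⁴) = 101088/737280 = 0.1371.

0.1371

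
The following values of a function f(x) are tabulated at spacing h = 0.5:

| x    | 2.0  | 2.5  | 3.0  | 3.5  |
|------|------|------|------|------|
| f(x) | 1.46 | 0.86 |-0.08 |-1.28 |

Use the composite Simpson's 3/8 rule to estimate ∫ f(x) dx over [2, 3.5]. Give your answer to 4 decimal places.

0.4725

h = 0.5, n = 3.
(3h/8)·[y₀ + 3y₁ + 3y₂ + y₃] = 0.1875·(2.52) = 0.4725.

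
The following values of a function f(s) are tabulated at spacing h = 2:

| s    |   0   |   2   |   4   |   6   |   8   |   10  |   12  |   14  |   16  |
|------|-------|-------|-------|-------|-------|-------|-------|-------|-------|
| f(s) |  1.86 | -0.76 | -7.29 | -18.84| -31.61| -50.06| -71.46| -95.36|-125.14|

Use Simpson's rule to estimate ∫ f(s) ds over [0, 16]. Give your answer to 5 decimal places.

h = 2, n = 8.
(h/3)·[y₀ + 4y₁ + 2y₂ + 4y₃ + 2y₄ + 4y₅ + 2y₆ + 4y₇ + y₈] = 0.666667·(-1004.08) = -669.38667.

-669.38667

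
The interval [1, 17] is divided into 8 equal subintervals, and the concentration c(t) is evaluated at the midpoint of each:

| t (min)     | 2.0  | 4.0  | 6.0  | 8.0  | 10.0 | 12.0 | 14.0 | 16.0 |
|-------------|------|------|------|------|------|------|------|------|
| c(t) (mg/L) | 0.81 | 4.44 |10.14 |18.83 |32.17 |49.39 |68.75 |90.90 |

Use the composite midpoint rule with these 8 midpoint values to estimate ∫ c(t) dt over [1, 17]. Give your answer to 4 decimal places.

550.8600

h = 2, n = 8.
h·[y(m₁) + y(m₂) + y(m₃) + y(m₄) + y(m₅) + y(m₆) + y(m₇) + y(m₈)] = 2·(275.43) = 550.8600.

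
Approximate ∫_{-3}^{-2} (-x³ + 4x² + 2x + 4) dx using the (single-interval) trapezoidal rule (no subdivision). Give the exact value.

42.5

T = (b−a)/2 · [f(-3) + f(-2)] = 0.5·[61 + 24] = 42.5.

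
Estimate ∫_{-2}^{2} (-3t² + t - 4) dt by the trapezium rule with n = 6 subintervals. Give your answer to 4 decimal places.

h = (2 − (-2))/6 = 0.666667.
Nodes t₀,…,t₆ = -2, -1.333333, -0.666667, 0, 0.666667, 1.333333, 2.
f(t) = -3t² + t - 4: f₀=-18, f₁=-10.666667, f₂=-6, f₃=-4, f₄=-4.666667, f₅=-8, f₆=-14.
(h/2)·[f₀ + 2f₁ + 2f₂ + 2f₃ + 2f₄ + 2f₅ + f₆] = 0.333333·(-98.666667) = -32.8889.

-32.8889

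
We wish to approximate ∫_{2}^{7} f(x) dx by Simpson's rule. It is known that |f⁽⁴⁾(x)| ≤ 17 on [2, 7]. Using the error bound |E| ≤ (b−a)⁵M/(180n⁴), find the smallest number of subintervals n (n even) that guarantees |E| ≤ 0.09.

Need 53125/(180n⁴) ≤ 0.09.
n⁴ ≥ 53125/(180·0.09) = 3279.32 ⇒ n ≥ 7.5674, so the smallest even n is 8. (n must be even for Simpson's rule.)

8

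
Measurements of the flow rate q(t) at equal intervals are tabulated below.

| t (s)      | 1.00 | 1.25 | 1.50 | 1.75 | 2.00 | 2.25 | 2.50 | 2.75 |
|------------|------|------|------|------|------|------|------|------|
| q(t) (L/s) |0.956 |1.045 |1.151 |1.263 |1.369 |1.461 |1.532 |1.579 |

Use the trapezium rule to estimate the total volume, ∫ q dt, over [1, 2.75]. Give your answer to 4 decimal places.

2.2721

h = 0.25, n = 7.
(h/2)·[y₀ + 2y₁ + 2y₂ + 2y₃ + 2y₄ + 2y₅ + 2y₆ + y₇] = 0.125·(18.177) = 2.2721.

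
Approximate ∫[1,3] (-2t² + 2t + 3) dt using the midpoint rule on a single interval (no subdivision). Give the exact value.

M = (b−a)·f(2) = 2·(-1) = -2.

-2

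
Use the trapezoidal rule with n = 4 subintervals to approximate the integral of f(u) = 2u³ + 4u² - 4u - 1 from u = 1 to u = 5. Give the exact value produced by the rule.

440

h = (5 − 1)/4 = 1.
Nodes u₀,…,u₄ = 1, 2, 3, 4, 5.
f(u) = 2u³ + 4u² - 4u - 1: f₀=1, f₁=23, f₂=77, f₃=175, f₄=329.
(h/2)·[f₀ + 2f₁ + 2f₂ + 2f₃ + f₄] = 0.5·(880) = 440.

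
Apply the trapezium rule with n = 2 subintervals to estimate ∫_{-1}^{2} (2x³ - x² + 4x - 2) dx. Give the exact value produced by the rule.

h = (2 − (-1))/2 = 1.5.
Nodes x₀,…,x₂ = -1, 0.5, 2.
f(x) = 2x³ - x² + 4x - 2: f₀=-9, f₁=0, f₂=18.
(h/2)·[f₀ + 2f₁ + f₂] = 0.75·(9) = 6.75.

6.75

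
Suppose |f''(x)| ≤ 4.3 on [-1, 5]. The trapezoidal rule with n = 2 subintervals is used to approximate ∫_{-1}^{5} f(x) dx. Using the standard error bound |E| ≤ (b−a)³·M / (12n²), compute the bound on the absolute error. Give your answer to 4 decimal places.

19.3500

|E| ≤ (6)³·4.3 / (12·2²) = 928.8/48 = 19.3500.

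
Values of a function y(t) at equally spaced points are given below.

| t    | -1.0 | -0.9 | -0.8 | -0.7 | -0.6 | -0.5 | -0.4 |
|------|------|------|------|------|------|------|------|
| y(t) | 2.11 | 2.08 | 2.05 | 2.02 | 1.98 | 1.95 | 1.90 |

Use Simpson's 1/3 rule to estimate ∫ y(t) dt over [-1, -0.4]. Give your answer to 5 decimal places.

h = 0.1, n = 6.
(h/3)·[y₀ + 4y₁ + 2y₂ + 4y₃ + 2y₄ + 4y₅ + y₆] = 0.033333·(36.27) = 1.20900.

1.20900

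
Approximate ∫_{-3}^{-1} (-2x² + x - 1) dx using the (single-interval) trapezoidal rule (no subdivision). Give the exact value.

-26

T = (b−a)/2 · [f(-3) + f(-1)] = 1·[(-22) + (-4)] = -26.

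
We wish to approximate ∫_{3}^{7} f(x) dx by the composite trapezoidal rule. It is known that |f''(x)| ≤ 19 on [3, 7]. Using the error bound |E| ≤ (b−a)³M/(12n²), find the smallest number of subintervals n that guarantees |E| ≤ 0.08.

Need 1216/(12n²) ≤ 0.08.
n² ≥ 1216/(12·0.08) = 1266.67 ⇒ n ≥ 35.5903, so the smallest n is 36.

36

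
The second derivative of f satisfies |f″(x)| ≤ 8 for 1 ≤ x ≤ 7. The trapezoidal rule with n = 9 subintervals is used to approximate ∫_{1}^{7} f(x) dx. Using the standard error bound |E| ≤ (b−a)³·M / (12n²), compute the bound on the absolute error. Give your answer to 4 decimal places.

1.7778

|E| ≤ (6)³·8 / (12·9²) = 1728/972 = 1.7778.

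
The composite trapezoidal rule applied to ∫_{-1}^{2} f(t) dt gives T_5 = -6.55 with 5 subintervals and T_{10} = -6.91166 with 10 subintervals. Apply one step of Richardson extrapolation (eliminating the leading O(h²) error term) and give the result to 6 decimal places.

R = (4·T_{10} − T_5) / 3 = (4·(-6.91166) − (-6.55))/3 = (-21.09664)/3 = -7.032213.

-7.032213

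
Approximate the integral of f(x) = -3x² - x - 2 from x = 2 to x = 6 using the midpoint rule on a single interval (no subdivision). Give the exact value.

M = (b−a)·f(4) = 4·(-54) = -216.

-216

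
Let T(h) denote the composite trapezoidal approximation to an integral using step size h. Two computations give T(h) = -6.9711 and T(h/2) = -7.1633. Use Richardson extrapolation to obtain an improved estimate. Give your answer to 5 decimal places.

-7.22737

R = (4·T(h/2) − T(h)) / 3 = (4·(-7.1633) − (-6.9711))/3 = (-21.6821)/3 = -7.22737.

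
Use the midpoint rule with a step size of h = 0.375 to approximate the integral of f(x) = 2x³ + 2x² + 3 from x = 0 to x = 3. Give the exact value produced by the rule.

h = (3 − 0)/8 = 0.375.
Midpoints m₁,…,m₈ = 0.1875, 0.5625, 0.9375, 1.3125, 1.6875, 2.0625, 2.4375, 2.8125.
f(m₁)=3.08349609375, f(m₂)=3.98876953125, f(m₃)=6.40576171875, f(m₄)=10.96728515625, f(m₅)=18.30615234375, f(m₆)=29.05517578125, f(m₇)=43.84716796875, f(m₈)=63.31494140625.
h·[f(m₁) + f(m₂) + f(m₃) + f(m₄) + f(m₅) + f(m₆) + f(m₇) + f(m₈)] = 0.375·(178.96875) = 67.11328125.

67.11328125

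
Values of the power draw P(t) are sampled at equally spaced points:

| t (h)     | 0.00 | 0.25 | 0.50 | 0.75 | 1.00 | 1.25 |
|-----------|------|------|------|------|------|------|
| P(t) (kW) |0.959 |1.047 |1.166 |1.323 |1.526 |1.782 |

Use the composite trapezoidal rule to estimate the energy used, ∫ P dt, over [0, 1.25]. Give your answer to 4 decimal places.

1.6081

h = 0.25, n = 5.
(h/2)·[y₀ + 2y₁ + 2y₂ + 2y₃ + 2y₄ + y₅] = 0.125·(12.865) = 1.6081.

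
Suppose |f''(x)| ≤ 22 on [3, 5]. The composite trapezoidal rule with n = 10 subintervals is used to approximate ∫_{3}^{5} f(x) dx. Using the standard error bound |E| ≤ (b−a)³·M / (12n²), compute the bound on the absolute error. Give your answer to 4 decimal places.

|E| ≤ (2)³·22 / (12·10²) = 176/1200 = 0.1467.

0.1467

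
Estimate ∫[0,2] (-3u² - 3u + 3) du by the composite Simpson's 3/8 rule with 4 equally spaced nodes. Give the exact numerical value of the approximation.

-8

h = (2 − 0)/3 = 0.666667.
Nodes u₀,…,u₃ = 0, 0.666667, 1.333333, 2.
f(u) = -3u² - 3u + 3: f₀=3, f₁=-0.333333, f₂=-6.333333, f₃=-15.
(3h/8)·[f₀ + 3f₁ + 3f₂ + f₃] = 0.25·(-32) = -8.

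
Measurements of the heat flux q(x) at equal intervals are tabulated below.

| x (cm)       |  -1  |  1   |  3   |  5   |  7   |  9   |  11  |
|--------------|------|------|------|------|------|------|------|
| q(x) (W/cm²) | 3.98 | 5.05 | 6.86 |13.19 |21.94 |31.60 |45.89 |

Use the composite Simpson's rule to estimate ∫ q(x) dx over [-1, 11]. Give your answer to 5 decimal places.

h = 2, n = 6.
(h/3)·[y₀ + 4y₁ + 2y₂ + 4y₃ + 2y₄ + 4y₅ + y₆] = 0.666667·(306.83) = 204.55333.

204.55333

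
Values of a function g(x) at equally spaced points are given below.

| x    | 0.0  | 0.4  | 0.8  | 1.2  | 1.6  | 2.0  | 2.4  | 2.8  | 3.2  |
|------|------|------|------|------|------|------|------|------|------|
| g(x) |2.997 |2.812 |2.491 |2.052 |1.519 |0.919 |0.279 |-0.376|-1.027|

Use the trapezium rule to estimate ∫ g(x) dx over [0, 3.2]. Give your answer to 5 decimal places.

h = 0.4, n = 8.
(h/2)·[y₀ + 2y₁ + 2y₂ + 2y₃ + 2y₄ + 2y₅ + 2y₆ + 2y₇ + y₈] = 0.2·(21.362) = 4.27240.

4.27240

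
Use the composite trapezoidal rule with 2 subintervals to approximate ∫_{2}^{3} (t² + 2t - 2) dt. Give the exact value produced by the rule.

h = (3 − 2)/2 = 0.5.
Nodes t₀,…,t₂ = 2, 2.5, 3.
f(t) = t² + 2t - 2: f₀=6, f₁=9.25, f₂=13.
(h/2)·[f₀ + 2f₁ + f₂] = 0.25·(37.5) = 9.375.

9.375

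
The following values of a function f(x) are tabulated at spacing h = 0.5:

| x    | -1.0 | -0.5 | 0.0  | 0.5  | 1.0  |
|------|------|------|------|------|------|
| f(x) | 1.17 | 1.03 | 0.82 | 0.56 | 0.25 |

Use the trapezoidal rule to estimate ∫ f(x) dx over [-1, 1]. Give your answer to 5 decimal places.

1.56000

h = 0.5, n = 4.
(h/2)·[y₀ + 2y₁ + 2y₂ + 2y₃ + y₄] = 0.25·(6.24) = 1.56000.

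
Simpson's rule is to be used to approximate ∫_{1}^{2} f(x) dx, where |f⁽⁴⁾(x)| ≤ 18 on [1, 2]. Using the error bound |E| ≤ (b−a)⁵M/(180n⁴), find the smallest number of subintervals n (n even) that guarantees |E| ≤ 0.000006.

Need 18/(180n⁴) ≤ 0.000006.
n⁴ ≥ 18/(180·0.000006) = 16666.7 ⇒ n ≥ 11.3622, so the smallest even n is 12. (n must be even for Simpson's rule.)

12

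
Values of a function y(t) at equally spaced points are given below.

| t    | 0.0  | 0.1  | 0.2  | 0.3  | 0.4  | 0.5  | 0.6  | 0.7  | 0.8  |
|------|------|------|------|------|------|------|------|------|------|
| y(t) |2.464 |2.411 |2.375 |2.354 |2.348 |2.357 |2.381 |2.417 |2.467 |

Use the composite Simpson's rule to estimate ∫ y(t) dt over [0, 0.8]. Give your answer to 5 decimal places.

h = 0.1, n = 8.
(h/3)·[y₀ + 4y₁ + 2y₂ + 4y₃ + 2y₄ + 4y₅ + 2y₆ + 4y₇ + y₈] = 0.033333·(57.295) = 1.90983.

1.90983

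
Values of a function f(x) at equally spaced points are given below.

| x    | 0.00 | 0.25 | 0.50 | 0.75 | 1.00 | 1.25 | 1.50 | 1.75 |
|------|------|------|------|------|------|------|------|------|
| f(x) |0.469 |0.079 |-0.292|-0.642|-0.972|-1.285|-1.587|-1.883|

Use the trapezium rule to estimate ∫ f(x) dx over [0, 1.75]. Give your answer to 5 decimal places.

-1.35150

h = 0.25, n = 7.
(h/2)·[y₀ + 2y₁ + 2y₂ + 2y₃ + 2y₄ + 2y₅ + 2y₆ + y₇] = 0.125·(-10.812) = -1.35150.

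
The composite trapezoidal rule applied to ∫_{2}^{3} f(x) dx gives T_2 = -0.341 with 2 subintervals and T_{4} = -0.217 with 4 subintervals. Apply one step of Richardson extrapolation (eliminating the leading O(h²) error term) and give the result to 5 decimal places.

-0.17567

R = (4·T_{4} − T_2) / 3 = (4·(-0.217) − (-0.341))/3 = (-0.527)/3 = -0.17567.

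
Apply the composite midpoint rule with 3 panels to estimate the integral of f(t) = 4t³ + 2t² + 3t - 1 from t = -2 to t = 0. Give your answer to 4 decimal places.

-17.9259

h = (0 − (-2))/3 = 0.666667.
Midpoints m₁,…,m₃ = -1.666667, -1, -0.333333.
f(m₁)=-18.962963, f(m₂)=-6, f(m₃)=-1.925926.
h·[f(m₁) + f(m₂) + f(m₃)] = 0.666667·(-26.888889) = -17.9259.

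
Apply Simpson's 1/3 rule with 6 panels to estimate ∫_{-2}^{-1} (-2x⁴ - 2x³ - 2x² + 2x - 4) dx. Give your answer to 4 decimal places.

h = (-1 − (-2))/6 = 0.166667.
Nodes x₀,…,x₆ = -2, -1.833333, -1.666667, -1.5, -1.333333, -1.166667, -1.
f(x) = -2x⁴ - 2x³ - 2x² + 2x - 4: f₀=-32, f₁=-24.658951, f₂=-19.061728, f₃=-14.875, f₄=-11.802469, f₅=-9.584877, f₆=-8.
(h/3)·[f₀ + 4f₁ + 2f₂ + 4f₃ + 2f₄ + 4f₅ + f₆] = 0.055556·(-298.203704) = -16.5669.

-16.5669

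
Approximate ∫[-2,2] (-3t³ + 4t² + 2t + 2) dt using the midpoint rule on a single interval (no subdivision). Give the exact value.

8

M = (b−a)·f(0) = 4·(2) = 8.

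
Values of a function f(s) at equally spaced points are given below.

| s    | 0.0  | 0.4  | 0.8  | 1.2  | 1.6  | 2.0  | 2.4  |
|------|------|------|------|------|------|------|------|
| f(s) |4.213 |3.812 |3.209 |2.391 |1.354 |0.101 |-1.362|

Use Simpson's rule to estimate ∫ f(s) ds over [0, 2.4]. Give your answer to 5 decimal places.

4.95907

h = 0.4, n = 6.
(h/3)·[y₀ + 4y₁ + 2y₂ + 4y₃ + 2y₄ + 4y₅ + y₆] = 0.133333·(37.193) = 4.95907.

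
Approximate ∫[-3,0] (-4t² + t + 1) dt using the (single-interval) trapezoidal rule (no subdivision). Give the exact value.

-55.5

T = (b−a)/2 · [f(-3) + f(0)] = 1.5·[(-38) + 1] = -55.5.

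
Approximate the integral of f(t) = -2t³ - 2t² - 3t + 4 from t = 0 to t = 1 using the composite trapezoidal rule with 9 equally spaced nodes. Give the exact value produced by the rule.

1.3203125

h = (1 − 0)/8 = 0.125.
Nodes t₀,…,t₈ = 0, 0.125, 0.25, 0.375, 0.5, 0.625, 0.75, 0.875, 1.
f(t) = -2t³ - 2t² - 3t + 4: f₀=4, f₁=3.58984375, f₂=3.09375, f₃=2.48828125, f₄=1.75, f₅=0.85546875, f₆=-0.21875, f₇=-1.49609375, f₈=-3.
(h/2)·[f₀ + 2f₁ + 2f₂ + 2f₃ + 2f₄ + 2f₅ + 2f₆ + 2f₇ + f₈] = 0.0625·(21.125) = 1.3203125.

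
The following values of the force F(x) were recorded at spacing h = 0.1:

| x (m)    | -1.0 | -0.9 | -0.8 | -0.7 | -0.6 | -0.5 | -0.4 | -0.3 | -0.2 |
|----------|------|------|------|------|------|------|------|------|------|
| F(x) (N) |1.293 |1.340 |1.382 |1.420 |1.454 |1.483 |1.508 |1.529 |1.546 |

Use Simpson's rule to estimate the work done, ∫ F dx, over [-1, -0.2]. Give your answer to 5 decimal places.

1.15383

h = 0.1, n = 8.
(h/3)·[y₀ + 4y₁ + 2y₂ + 4y₃ + 2y₄ + 4y₅ + 2y₆ + 4y₇ + y₈] = 0.033333·(34.615) = 1.15383.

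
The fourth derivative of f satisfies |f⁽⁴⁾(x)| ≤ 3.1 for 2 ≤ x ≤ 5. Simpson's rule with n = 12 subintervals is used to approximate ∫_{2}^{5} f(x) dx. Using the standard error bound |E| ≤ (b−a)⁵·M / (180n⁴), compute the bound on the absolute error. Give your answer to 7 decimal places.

0.0002018

|E| ≤ (3)⁵·3.1 / (180·12⁴) = 753.3/3732480 = 0.0002018.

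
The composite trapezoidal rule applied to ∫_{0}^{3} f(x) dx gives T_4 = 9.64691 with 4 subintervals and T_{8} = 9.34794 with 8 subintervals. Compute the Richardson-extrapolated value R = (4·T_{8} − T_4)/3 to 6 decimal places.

9.248283

R = (4·T_{8} − T_4) / 3 = (4·9.34794 − 9.64691)/3 = (27.74485)/3 = 9.248283.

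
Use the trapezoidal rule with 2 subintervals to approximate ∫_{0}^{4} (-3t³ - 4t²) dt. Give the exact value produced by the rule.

h = (4 − 0)/2 = 2.
Nodes t₀,…,t₂ = 0, 2, 4.
f(t) = -3t³ - 4t²: f₀=0, f₁=-40, f₂=-256.
(h/2)·[f₀ + 2f₁ + f₂] = 1·(-336) = -336.

-336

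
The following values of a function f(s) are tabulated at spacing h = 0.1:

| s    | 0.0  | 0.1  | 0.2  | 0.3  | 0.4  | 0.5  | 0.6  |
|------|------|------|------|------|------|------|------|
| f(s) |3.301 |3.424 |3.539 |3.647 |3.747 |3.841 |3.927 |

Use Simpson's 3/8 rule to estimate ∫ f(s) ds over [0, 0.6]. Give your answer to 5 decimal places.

2.18156

h = 0.1, n = 6.
(3h/8)·[y₀ + 3y₁ + 3y₂ + 2y₃ + 3y₄ + 3y₅ + y₆] = 0.0375·(58.175) = 2.18156.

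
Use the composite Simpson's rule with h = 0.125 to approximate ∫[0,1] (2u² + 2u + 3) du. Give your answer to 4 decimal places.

h = (1 − 0)/8 = 0.125.
Nodes u₀,…,u₈ = 0, 0.125, 0.25, 0.375, 0.5, 0.625, 0.75, 0.875, 1.
f(u) = 2u² + 2u + 3: f₀=3, f₁=3.28125, f₂=3.625, f₃=4.03125, f₄=4.5, f₅=5.03125, f₆=5.625, f₇=6.28125, f₈=7.
(h/3)·[f₀ + 4f₁ + 2f₂ + 4f₃ + 2f₄ + 4f₅ + 2f₆ + 4f₇ + f₈] = 0.041667·(112) = 4.6667.

4.6667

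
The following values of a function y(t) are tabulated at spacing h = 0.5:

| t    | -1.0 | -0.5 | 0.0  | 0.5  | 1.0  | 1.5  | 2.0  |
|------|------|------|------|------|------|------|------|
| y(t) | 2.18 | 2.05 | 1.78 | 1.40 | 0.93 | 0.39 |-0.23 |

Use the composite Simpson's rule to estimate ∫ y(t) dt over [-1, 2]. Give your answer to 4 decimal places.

3.7883

h = 0.5, n = 6.
(h/3)·[y₀ + 4y₁ + 2y₂ + 4y₃ + 2y₄ + 4y₅ + y₆] = 0.166667·(22.73) = 3.7883.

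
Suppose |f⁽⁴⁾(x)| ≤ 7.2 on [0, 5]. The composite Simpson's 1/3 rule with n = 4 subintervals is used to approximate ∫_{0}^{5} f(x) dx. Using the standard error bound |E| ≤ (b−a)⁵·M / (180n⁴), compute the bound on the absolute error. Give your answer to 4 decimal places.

|E| ≤ (5)⁵·7.2 / (180·4⁴) = 22500/46080 = 0.4883.

0.4883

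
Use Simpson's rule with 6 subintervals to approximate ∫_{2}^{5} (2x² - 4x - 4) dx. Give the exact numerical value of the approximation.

24

h = (5 − 2)/6 = 0.5.
Nodes x₀,…,x₆ = 2, 2.5, 3, 3.5, 4, 4.5, 5.
f(x) = 2x² - 4x - 4: f₀=-4, f₁=-1.5, f₂=2, f₃=6.5, f₄=12, f₅=18.5, f₆=26.
(h/3)·[f₀ + 4f₁ + 2f₂ + 4f₃ + 2f₄ + 4f₅ + f₆] = 0.166667·(144) = 24.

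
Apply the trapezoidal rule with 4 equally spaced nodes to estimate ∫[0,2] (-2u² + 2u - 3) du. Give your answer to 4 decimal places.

-7.6296

h = (2 − 0)/3 = 0.666667.
Nodes u₀,…,u₃ = 0, 0.666667, 1.333333, 2.
f(u) = -2u² + 2u - 3: f₀=-3, f₁=-2.555556, f₂=-3.888889, f₃=-7.
(h/2)·[f₀ + 2f₁ + 2f₂ + f₃] = 0.333333·(-22.888889) = -7.6296.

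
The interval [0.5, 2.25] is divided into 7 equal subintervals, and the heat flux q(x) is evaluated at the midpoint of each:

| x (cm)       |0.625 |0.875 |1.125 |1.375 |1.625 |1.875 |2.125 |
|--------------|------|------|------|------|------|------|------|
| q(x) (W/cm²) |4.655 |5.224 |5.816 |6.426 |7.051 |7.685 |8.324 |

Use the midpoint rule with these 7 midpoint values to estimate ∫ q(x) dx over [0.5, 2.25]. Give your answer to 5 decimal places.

11.29525

h = 0.25, n = 7.
h·[y(m₁) + y(m₂) + y(m₃) + y(m₄) + y(m₅) + y(m₆) + y(m₇)] = 0.25·(45.181) = 11.29525.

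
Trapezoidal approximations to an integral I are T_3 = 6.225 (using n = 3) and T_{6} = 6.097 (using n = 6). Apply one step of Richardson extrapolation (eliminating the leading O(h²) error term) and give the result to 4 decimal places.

R = (4·T_{6} − T_3) / 3 = (4·6.097 − 6.225)/3 = (18.163)/3 = 6.0543.

6.0543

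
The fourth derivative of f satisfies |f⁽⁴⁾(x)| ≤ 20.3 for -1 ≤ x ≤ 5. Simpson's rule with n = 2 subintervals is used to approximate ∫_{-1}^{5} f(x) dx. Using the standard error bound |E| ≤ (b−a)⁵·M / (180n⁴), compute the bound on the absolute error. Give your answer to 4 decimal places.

|E| ≤ (6)⁵·20.3 / (180·2⁴) = 157852.8/2880 = 54.8100.

54.8100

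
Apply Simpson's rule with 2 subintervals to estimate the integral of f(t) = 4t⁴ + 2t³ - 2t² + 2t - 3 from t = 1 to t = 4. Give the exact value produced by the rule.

h = (4 − 1)/2 = 1.5.
Nodes t₀,…,t₂ = 1, 2.5, 4.
f(t) = 4t⁴ + 2t³ - 2t² + 2t - 3: f₀=3, f₁=177, f₂=1125.
(h/3)·[f₀ + 4f₁ + f₂] = 0.5·(1836) = 918.

918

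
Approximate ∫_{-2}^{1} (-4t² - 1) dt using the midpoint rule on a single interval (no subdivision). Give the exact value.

-6

M = (b−a)·f(-0.5) = 3·(-2) = -6.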